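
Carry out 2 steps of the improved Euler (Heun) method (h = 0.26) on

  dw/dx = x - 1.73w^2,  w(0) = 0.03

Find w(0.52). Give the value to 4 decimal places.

0.1601

Heun: k1 = f(x_n, w_n); k2 = f(x_n + h, w_n + h·k1); w_{n+1} = w_n + (h/2)·(k1 + k2).
x=0.000000, w=0.030000:
  k1 = f(0.000000, 0.030000) = -0.001557
  k2 = f(0.260000, 0.029595) = 0.258485
  w ← 0.030000 + (0.26/2)·(-0.001557 + 0.258485) = 0.063401
x=0.260000, w=0.063401:
  k1 = f(0.260000, 0.063401) = 0.253046
  k2 = f(0.520000, 0.129193) = 0.491125
  w ← 0.063401 + (0.26/2)·(0.253046 + 0.491125) = 0.160143
w(0.52) ≈ 0.1601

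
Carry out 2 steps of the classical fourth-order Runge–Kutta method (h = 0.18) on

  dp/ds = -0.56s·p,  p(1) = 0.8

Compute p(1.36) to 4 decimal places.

0.6306

RK4: k1 = f(s_n, p_n); k2 = f(s_n + h/2, p_n + (h/2)·k1); k3 = f(s_n + h/2, p_n + (h/2)·k2); k4 = f(s_n + h, p_n + h·k3); p_{n+1} = p_n + (h/6)·(k1 + 2k2 + 2k3 + k4).
s=1.000000, p=0.800000:
  k1 = f(1.000000, 0.800000) = -0.448000
  k2 = f(1.090000, 0.759680) = -0.463709
  k3 = f(1.090000, 0.758266) = -0.462846
  k4 = f(1.180000, 0.716688) = -0.473587
  p ← 0.800000 + (0.18/6)·(k1 + 2k2 + 2k3 + k4) = 0.716759
s=1.180000, p=0.716759:
  k1 = f(1.180000, 0.716759) = -0.473634
  k2 = f(1.270000, 0.674132) = -0.479443
  k3 = f(1.270000, 0.673609) = -0.479071
  k4 = f(1.360000, 0.630526) = -0.480209
  p ← 0.716759 + (0.18/6)·(k1 + 2k2 + 2k3 + k4) = 0.630633
p(1.36) ≈ 0.6306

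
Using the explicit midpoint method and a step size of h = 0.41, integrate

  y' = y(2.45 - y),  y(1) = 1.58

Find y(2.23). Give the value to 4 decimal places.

2.3540

Midpoint: k1 = f(x_n, y_n); k2 = f(x_n + h/2, y_n + (h/2)·k1); y_{n+1} = y_n + h·k2.
x=1.000000, y=1.580000:
  k1 = f(1.000000, 1.580000) = 1.374600
  k2 = f(1.205000, 1.861793) = 1.095120
  y ← 1.580000 + 0.41·1.095120 = 2.028999
x=1.410000, y=2.028999:
  k1 = f(1.410000, 2.028999) = 0.854211
  k2 = f(1.615000, 2.204112) = 0.541964
  y ← 2.028999 + 0.41·0.541964 = 2.251204
x=1.820000, y=2.251204:
  k1 = f(1.820000, 2.251204) = 0.447530
  k2 = f(2.025000, 2.342948) = 0.250817
  y ← 2.251204 + 0.41·0.250817 = 2.354040
y(2.23) ≈ 2.3540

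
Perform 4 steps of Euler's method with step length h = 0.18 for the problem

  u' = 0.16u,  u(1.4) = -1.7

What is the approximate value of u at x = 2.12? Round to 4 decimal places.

-1.9045

Euler: u_{n+1} = u_n + h·f(x_n, u_n).
x=1.400000, u=-1.700000: f=-0.272000 → u ← -1.700000 + 0.18·(-0.272000) = -1.748960
x=1.580000, u=-1.748960: f=-0.279834 → u ← -1.748960 + 0.18·(-0.279834) = -1.799330
x=1.760000, u=-1.799330: f=-0.287893 → u ← -1.799330 + 0.18·(-0.287893) = -1.851151
x=1.940000, u=-1.851151: f=-0.296184 → u ← -1.851151 + 0.18·(-0.296184) = -1.904464
u(2.12) ≈ -1.9045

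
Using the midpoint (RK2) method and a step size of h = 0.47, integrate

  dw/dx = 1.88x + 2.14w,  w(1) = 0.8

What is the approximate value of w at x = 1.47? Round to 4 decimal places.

Midpoint: k1 = f(x_n, w_n); k2 = f(x_n + h/2, w_n + (h/2)·k1); w_{n+1} = w_n + h·k2.
x=1.000000, w=0.800000:
  k1 = f(1.000000, 0.800000) = 3.592000
  k2 = f(1.235000, 1.644120) = 5.840217
  w ← 0.800000 + 0.47·5.840217 = 3.544902
w(1.47) ≈ 3.5449

3.5449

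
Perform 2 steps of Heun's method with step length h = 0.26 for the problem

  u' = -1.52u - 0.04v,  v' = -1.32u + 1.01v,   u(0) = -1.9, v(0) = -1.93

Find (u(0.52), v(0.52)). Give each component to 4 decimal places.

Heun on (u,v): k1 = f(t_n, state_n); k2 = f(t_n + h, state_n + h·k1); state_{n+1} = state_n + (h/2)·(k1 + k2).
0.000000: (-1.900000, -1.930000)
  k1 = (2.965200, 0.558700)
  predictor → (-1.129048, -1.784738)
  k2 = (1.787542, -0.312242)
  → (-1.282143, -1.897960)
0.260000: (-1.282143, -1.897960)
  k1 = (2.024777, -0.224511)
  predictor → (-0.755702, -1.956333)
  k2 = (1.226920, -0.978370)
  → (-0.859423, -2.054335)
(u(0.52), v(0.52)) ≈ (-0.8594, -2.0543)

-0.8594, -2.0543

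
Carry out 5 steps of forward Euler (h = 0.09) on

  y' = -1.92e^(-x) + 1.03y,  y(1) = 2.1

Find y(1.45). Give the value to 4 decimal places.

2.9441

Euler: y_{n+1} = y_n + h·f(x_n, y_n).
x=1.000000, y=2.100000: f=1.456671 → y ← 2.100000 + 0.09·1.456671 = 2.231100
x=1.090000, y=2.231100: f=1.652498 → y ← 2.231100 + 0.09·1.652498 = 2.379825
x=1.180000, y=2.379825: f=1.861245 → y ← 2.379825 + 0.09·1.861245 = 2.547337
x=1.270000, y=2.547337: f=2.084561 → y ← 2.547337 + 0.09·2.084561 = 2.734948
x=1.360000, y=2.734948: f=2.324207 → y ← 2.734948 + 0.09·2.324207 = 2.944126
y(1.45) ≈ 2.9441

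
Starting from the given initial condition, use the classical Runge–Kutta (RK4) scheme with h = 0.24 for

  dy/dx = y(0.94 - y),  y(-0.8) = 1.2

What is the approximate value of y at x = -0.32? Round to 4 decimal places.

RK4: k1 = f(x_n, y_n); k2 = f(x_n + h/2, y_n + (h/2)·k1); k3 = f(x_n + h/2, y_n + (h/2)·k2); k4 = f(x_n + h, y_n + h·k3); y_{n+1} = y_n + (h/6)·(k1 + 2k2 + 2k3 + k4).
x=-0.800000, y=1.200000:
  k1 = f(-0.800000, 1.200000) = -0.312000
  k2 = f(-0.680000, 1.162560) = -0.258739
  k3 = f(-0.680000, 1.168951) = -0.267633
  k4 = f(-0.560000, 1.135768) = -0.222347
  y ← 1.200000 + (0.24/6)·(k1 + 2k2 + 2k3 + k4) = 1.136516
x=-0.560000, y=1.136516:
  k1 = f(-0.560000, 1.136516) = -0.223344
  k2 = f(-0.440000, 1.109715) = -0.188335
  k3 = f(-0.440000, 1.113916) = -0.193728
  k4 = f(-0.320000, 1.090022) = -0.163527
  y ← 1.136516 + (0.24/6)·(k1 + 2k2 + 2k3 + k4) = 1.090476
y(-0.32) ≈ 1.0905

1.0905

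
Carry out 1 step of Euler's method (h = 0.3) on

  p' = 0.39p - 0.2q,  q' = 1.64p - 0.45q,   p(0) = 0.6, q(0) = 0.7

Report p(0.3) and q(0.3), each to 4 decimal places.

0.6282, 0.9007

Euler on (p,q): p_{n+1} = p_n + h·p', q_{n+1} = q_n + h·q'.
0.000000: (0.600000, 0.700000); f=(0.094000, 0.669000) → (0.628200, 0.900700)
(p(0.3), q(0.3)) ≈ (0.6282, 0.9007)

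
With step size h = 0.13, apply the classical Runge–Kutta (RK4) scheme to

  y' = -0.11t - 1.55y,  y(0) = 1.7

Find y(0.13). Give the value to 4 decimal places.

1.3889

RK4: k1 = f(t_n, y_n); k2 = f(t_n + h/2, y_n + (h/2)·k1); k3 = f(t_n + h/2, y_n + (h/2)·k2); k4 = f(t_n + h, y_n + h·k3); y_{n+1} = y_n + (h/6)·(k1 + 2k2 + 2k3 + k4).
t=0.000000, y=1.700000:
  k1 = f(0.000000, 1.700000) = -2.635000
  k2 = f(0.065000, 1.528725) = -2.376674
  k3 = f(0.065000, 1.545516) = -2.402700
  k4 = f(0.130000, 1.387649) = -2.165156
  y ← 1.700000 + (0.13/6)·(k1 + 2k2 + 2k3 + k4) = 1.388890
y(0.13) ≈ 1.3889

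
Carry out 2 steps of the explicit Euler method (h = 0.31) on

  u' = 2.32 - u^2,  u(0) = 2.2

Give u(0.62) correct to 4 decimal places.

1.5140

Euler: u_{n+1} = u_n + h·f(s_n, u_n).
s=0.000000, u=2.200000: f=-2.520000 → u ← 2.200000 + 0.31·(-2.520000) = 1.418800
s=0.310000, u=1.418800: f=0.307007 → u ← 1.418800 + 0.31·0.307007 = 1.513972
u(0.62) ≈ 1.5140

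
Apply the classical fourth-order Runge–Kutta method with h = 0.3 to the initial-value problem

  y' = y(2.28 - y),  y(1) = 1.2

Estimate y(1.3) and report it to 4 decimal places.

RK4: k1 = f(t_n, y_n); k2 = f(t_n + h/2, y_n + (h/2)·k1); k3 = f(t_n + h/2, y_n + (h/2)·k2); k4 = f(t_n + h, y_n + h·k3); y_{n+1} = y_n + (h/6)·(k1 + 2k2 + 2k3 + k4).
t=1.000000, y=1.200000:
  k1 = f(1.000000, 1.200000) = 1.296000
  k2 = f(1.150000, 1.394400) = 1.234881
  k3 = f(1.150000, 1.385232) = 1.239461
  k4 = f(1.300000, 1.571838) = 1.113116
  y ← 1.200000 + (0.3/6)·(k1 + 2k2 + 2k3 + k4) = 1.567890
y(1.3) ≈ 1.5679

1.5679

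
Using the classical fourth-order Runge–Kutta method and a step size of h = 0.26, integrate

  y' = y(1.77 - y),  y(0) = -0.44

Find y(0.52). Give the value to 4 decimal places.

RK4: k1 = f(t_n, y_n); k2 = f(t_n + h/2, y_n + (h/2)·k1); k3 = f(t_n + h/2, y_n + (h/2)·k2); k4 = f(t_n + h, y_n + h·k3); y_{n+1} = y_n + (h/6)·(k1 + 2k2 + 2k3 + k4).
t=0.000000, y=-0.440000:
  k1 = f(0.000000, -0.440000) = -0.972400
  k2 = f(0.130000, -0.566412) = -1.323372
  k3 = f(0.130000, -0.612038) = -1.457899
  k4 = f(0.260000, -0.819054) = -2.120574
  y ← -0.440000 + (0.26/6)·(k1 + 2k2 + 2k3 + k4) = -0.815072
t=0.260000, y=-0.815072:
  k1 = f(0.260000, -0.815072) = -2.107021
  k2 = f(0.390000, -1.088985) = -3.113392
  k3 = f(0.390000, -1.219813) = -3.647014
  k4 = f(0.520000, -1.763296) = -6.230246
  y ← -0.815072 + (0.26/6)·(k1 + 2k2 + 2k3 + k4) = -1.762256
y(0.52) ≈ -1.7623

-1.7623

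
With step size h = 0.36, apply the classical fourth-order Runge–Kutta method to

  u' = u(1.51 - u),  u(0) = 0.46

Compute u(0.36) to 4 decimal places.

RK4: k1 = f(t_n, u_n); k2 = f(t_n + h/2, u_n + (h/2)·k1); k3 = f(t_n + h/2, u_n + (h/2)·k2); k4 = f(t_n + h, u_n + h·k3); u_{n+1} = u_n + (h/6)·(k1 + 2k2 + 2k3 + k4).
t=0.000000, u=0.460000:
  k1 = f(0.000000, 0.460000) = 0.483000
  k2 = f(0.180000, 0.546940) = 0.526736
  k3 = f(0.180000, 0.554812) = 0.529950
  k4 = f(0.360000, 0.650782) = 0.559164
  u ← 0.460000 + (0.36/6)·(k1 + 2k2 + 2k3 + k4) = 0.649332
u(0.36) ≈ 0.6493

0.6493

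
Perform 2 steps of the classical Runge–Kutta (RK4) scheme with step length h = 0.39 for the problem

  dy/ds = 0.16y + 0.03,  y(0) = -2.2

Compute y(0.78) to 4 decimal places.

RK4: k1 = f(s_n, y_n); k2 = f(s_n + h/2, y_n + (h/2)·k1); k3 = f(s_n + h/2, y_n + (h/2)·k2); k4 = f(s_n + h, y_n + h·k3); y_{n+1} = y_n + (h/6)·(k1 + 2k2 + 2k3 + k4).
s=0.000000, y=-2.200000:
  k1 = f(0.000000, -2.200000) = -0.322000
  k2 = f(0.195000, -2.262790) = -0.332046
  k3 = f(0.195000, -2.264749) = -0.332360
  k4 = f(0.390000, -2.329620) = -0.342739
  y ← -2.200000 + (0.39/6)·(k1 + 2k2 + 2k3 + k4) = -2.329581
s=0.390000, y=-2.329581:
  k1 = f(0.390000, -2.329581) = -0.342733
  k2 = f(0.585000, -2.396414) = -0.353426
  k3 = f(0.585000, -2.398499) = -0.353760
  k4 = f(0.780000, -2.467547) = -0.364808
  y ← -2.329581 + (0.39/6)·(k1 + 2k2 + 2k3 + k4) = -2.467505
y(0.78) ≈ -2.4675

-2.4675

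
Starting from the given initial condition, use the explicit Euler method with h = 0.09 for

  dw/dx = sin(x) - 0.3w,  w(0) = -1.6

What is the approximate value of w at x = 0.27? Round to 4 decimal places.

Euler: w_{n+1} = w_n + h·f(x_n, w_n).
x=0.000000, w=-1.600000: f=0.480000 → w ← -1.600000 + 0.09·0.480000 = -1.556800
x=0.090000, w=-1.556800: f=0.556919 → w ← -1.556800 + 0.09·0.556919 = -1.506677
x=0.180000, w=-1.506677: f=0.631033 → w ← -1.506677 + 0.09·0.631033 = -1.449884
w(0.27) ≈ -1.4499

-1.4499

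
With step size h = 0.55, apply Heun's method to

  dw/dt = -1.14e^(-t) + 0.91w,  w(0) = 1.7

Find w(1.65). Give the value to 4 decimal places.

Heun: k1 = f(t_n, w_n); k2 = f(t_n + h, w_n + h·k1); w_{n+1} = w_n + (h/2)·(k1 + k2).
t=0.000000, w=1.700000:
  k1 = f(0.000000, 1.700000) = 0.407000
  k2 = f(0.550000, 1.923850) = 1.092981
  w ← 1.700000 + (0.55/2)·(0.407000 + 1.092981) = 2.112495
t=0.550000, w=2.112495:
  k1 = f(0.550000, 2.112495) = 1.264647
  k2 = f(1.100000, 2.808051) = 2.175853
  w ← 2.112495 + (0.55/2)·(1.264647 + 2.175853) = 3.058632
t=1.100000, w=3.058632:
  k1 = f(1.100000, 3.058632) = 2.403882
  k2 = f(1.650000, 4.380768) = 3.767562
  w ← 3.058632 + (0.55/2)·(2.403882 + 3.767562) = 4.755779
w(1.65) ≈ 4.7558

4.7558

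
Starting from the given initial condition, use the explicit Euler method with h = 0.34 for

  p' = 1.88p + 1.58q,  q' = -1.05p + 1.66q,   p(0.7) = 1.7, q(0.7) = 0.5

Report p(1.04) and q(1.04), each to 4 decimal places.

Euler on (p,q): p_{n+1} = p_n + h·p', q_{n+1} = q_n + h·q'.
0.700000: (1.700000, 0.500000); f=(3.986000, -0.955000) → (3.055240, 0.175300)
(p(1.04), q(1.04)) ≈ (3.0552, 0.1753)

3.0552, 0.1753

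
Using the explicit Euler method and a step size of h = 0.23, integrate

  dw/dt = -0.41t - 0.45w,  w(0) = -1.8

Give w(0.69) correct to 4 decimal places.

Euler: w_{n+1} = w_n + h·f(t_n, w_n).
t=0.000000, w=-1.800000: f=0.810000 → w ← -1.800000 + 0.23·0.810000 = -1.613700
t=0.230000, w=-1.613700: f=0.631865 → w ← -1.613700 + 0.23·0.631865 = -1.468371
t=0.460000, w=-1.468371: f=0.472167 → w ← -1.468371 + 0.23·0.472167 = -1.359773
w(0.69) ≈ -1.3598

-1.3598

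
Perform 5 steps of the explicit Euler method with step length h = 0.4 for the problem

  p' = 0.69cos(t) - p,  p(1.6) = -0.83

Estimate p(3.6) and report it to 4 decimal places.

-0.5952

Euler: p_{n+1} = p_n + h·f(t_n, p_n).
t=1.600000, p=-0.830000: f=0.809852 → p ← -0.830000 + 0.4·0.809852 = -0.506059
t=2.000000, p=-0.506059: f=0.218918 → p ← -0.506059 + 0.4·0.218918 = -0.418492
t=2.400000, p=-0.418492: f=-0.090310 → p ← -0.418492 + 0.4·(-0.090310) = -0.454616
t=2.800000, p=-0.454616: f=-0.195518 → p ← -0.454616 + 0.4·(-0.195518) = -0.532823
t=3.200000, p=-0.532823: f=-0.156001 → p ← -0.532823 + 0.4·(-0.156001) = -0.595223
p(3.6) ≈ -0.5952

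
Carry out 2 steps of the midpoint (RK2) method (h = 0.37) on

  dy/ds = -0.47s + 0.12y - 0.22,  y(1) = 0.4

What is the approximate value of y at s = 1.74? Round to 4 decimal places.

-0.2282

Midpoint: k1 = f(s_n, y_n); k2 = f(s_n + h/2, y_n + (h/2)·k1); y_{n+1} = y_n + h·k2.
s=1.000000, y=0.400000:
  k1 = f(1.000000, 0.400000) = -0.642000
  k2 = f(1.185000, 0.281230) = -0.743202
  y ← 0.400000 + 0.37·(-0.743202) = 0.125015
s=1.370000, y=0.125015:
  k1 = f(1.370000, 0.125015) = -0.848898
  k2 = f(1.555000, -0.032031) = -0.954694
  y ← 0.125015 + 0.37·(-0.954694) = -0.228222
y(1.74) ≈ -0.2282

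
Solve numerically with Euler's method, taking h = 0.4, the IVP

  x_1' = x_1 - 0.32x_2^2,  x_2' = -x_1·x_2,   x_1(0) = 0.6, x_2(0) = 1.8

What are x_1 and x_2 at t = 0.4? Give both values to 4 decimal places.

Euler on (x_1,x_2): x_1_{n+1} = x_1_n + h·x_1', x_2_{n+1} = x_2_n + h·x_2'.
0.000000: (0.600000, 1.800000); f=(-0.436800, -1.080000) → (0.425280, 1.368000)
(x_1(0.4), x_2(0.4)) ≈ (0.4253, 1.3680)

0.4253, 1.3680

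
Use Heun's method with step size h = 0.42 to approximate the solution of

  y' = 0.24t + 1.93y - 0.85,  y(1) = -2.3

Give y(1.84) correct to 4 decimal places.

Heun: k1 = f(t_n, y_n); k2 = f(t_n + h, y_n + h·k1); y_{n+1} = y_n + (h/2)·(k1 + k2).
t=1.000000, y=-2.300000:
  k1 = f(1.000000, -2.300000) = -5.049000
  k2 = f(1.420000, -4.420580) = -9.040919
  y ← -2.300000 + (0.42/2)·(-5.049000 + (-9.040919)) = -5.258883
t=1.420000, y=-5.258883:
  k1 = f(1.420000, -5.258883) = -10.658844
  k2 = f(1.840000, -9.735598) = -19.198104
  y ← -5.258883 + (0.42/2)·(-10.658844 + (-19.198104)) = -11.528842
y(1.84) ≈ -11.5288

-11.5288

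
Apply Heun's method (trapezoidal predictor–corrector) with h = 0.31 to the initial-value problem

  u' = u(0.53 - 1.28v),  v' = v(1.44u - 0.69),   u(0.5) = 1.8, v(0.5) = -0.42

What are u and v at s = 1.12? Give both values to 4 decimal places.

Heun on (u,v): k1 = f(s_n, state_n); k2 = f(s_n + h, state_n + h·k1); state_{n+1} = state_n + (h/2)·(k1 + k2).
0.500000: (1.800000, -0.420000)
  k1 = (1.921680, -0.798840)
  predictor → (2.395721, -0.667640)
  k2 = (3.317066, -1.842579)
  → (2.612006, -0.829420)
0.810000: (2.612006, -0.829420)
  k1 = (4.157419, -2.547388)
  predictor → (3.900805, -1.619110)
  k2 = (10.151694, -7.977615)
  → (4.829918, -2.460795)
(u(1.12), v(1.12)) ≈ (4.8299, -2.4608)

4.8299, -2.4608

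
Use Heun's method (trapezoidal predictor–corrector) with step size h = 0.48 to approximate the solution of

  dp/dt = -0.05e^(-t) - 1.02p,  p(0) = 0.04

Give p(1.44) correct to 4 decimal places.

Heun: k1 = f(t_n, p_n); k2 = f(t_n + h, p_n + h·k1); p_{n+1} = p_n + (h/2)·(k1 + k2).
t=0.000000, p=0.040000:
  k1 = f(0.000000, 0.040000) = -0.090800
  k2 = f(0.480000, -0.003584) = -0.027283
  p ← 0.040000 + (0.48/2)·(-0.090800 + (-0.027283)) = 0.011660
t=0.480000, p=0.011660:
  k1 = f(0.480000, 0.011660) = -0.042832
  k2 = f(0.960000, -0.008900) = -0.010067
  p ← 0.011660 + (0.48/2)·(-0.042832 + (-0.010067)) = -0.001036
t=0.960000, p=-0.001036:
  k1 = f(0.960000, -0.001036) = -0.018088
  k2 = f(1.440000, -0.009718) = -0.001934
  p ← -0.001036 + (0.48/2)·(-0.018088 + (-0.001934)) = -0.005841
p(1.44) ≈ -0.0058

-0.0058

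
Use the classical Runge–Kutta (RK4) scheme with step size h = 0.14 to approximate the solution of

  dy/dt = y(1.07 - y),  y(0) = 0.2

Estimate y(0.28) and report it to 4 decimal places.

RK4: k1 = f(t_n, y_n); k2 = f(t_n + h/2, y_n + (h/2)·k1); k3 = f(t_n + h/2, y_n + (h/2)·k2); k4 = f(t_n + h, y_n + h·k3); y_{n+1} = y_n + (h/6)·(k1 + 2k2 + 2k3 + k4).
t=0.000000, y=0.200000:
  k1 = f(0.000000, 0.200000) = 0.174000
  k2 = f(0.070000, 0.212180) = 0.182012
  k3 = f(0.070000, 0.212741) = 0.182374
  k4 = f(0.140000, 0.225532) = 0.190455
  y ← 0.200000 + (0.14/6)·(k1 + 2k2 + 2k3 + k4) = 0.225509
t=0.140000, y=0.225509:
  k1 = f(0.140000, 0.225509) = 0.190440
  k2 = f(0.210000, 0.238839) = 0.198514
  k3 = f(0.210000, 0.239405) = 0.198848
  k4 = f(0.280000, 0.253347) = 0.206897
  y ← 0.225509 + (0.14/6)·(k1 + 2k2 + 2k3 + k4) = 0.253323
y(0.28) ≈ 0.2533

0.2533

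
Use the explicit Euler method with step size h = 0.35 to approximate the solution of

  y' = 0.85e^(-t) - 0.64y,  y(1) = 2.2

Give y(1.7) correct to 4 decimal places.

1.4868

Euler: y_{n+1} = y_n + h·f(t_n, y_n).
t=1.000000, y=2.200000: f=-1.095302 → y ← 2.200000 + 0.35·(-1.095302) = 1.816644
t=1.350000, y=1.816644: f=-0.942298 → y ← 1.816644 + 0.35·(-0.942298) = 1.486840
y(1.7) ≈ 1.4868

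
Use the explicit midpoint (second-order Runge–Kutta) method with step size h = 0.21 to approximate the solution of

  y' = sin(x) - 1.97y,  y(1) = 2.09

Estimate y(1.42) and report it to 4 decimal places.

1.2075

Midpoint: k1 = f(x_n, y_n); k2 = f(x_n + h/2, y_n + (h/2)·k1); y_{n+1} = y_n + h·k2.
x=1.000000, y=2.090000:
  k1 = f(1.000000, 2.090000) = -3.275829
  k2 = f(1.105000, 1.746038) = -2.546231
  y ← 2.090000 + 0.21·(-2.546231) = 1.555292
x=1.210000, y=1.555292:
  k1 = f(1.210000, 1.555292) = -2.128308
  k2 = f(1.315000, 1.331819) = -1.656222
  y ← 1.555292 + 0.21·(-1.656222) = 1.207485
y(1.42) ≈ 1.2075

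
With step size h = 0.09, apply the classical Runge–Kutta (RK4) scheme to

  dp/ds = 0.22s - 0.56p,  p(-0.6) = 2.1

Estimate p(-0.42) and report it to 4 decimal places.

RK4: k1 = f(s_n, p_n); k2 = f(s_n + h/2, p_n + (h/2)·k1); k3 = f(s_n + h/2, p_n + (h/2)·k2); k4 = f(s_n + h, p_n + h·k3); p_{n+1} = p_n + (h/6)·(k1 + 2k2 + 2k3 + k4).
s=-0.600000, p=2.100000:
  k1 = f(-0.600000, 2.100000) = -1.308000
  k2 = f(-0.555000, 2.041140) = -1.265138
  k3 = f(-0.555000, 2.043069) = -1.266219
  k4 = f(-0.510000, 1.986040) = -1.224383
  p ← 2.100000 + (0.09/6)·(k1 + 2k2 + 2k3 + k4) = 1.986074
s=-0.510000, p=1.986074:
  k1 = f(-0.510000, 1.986074) = -1.224401
  k2 = f(-0.465000, 1.930976) = -1.183646
  k3 = f(-0.465000, 1.932809) = -1.184673
  k4 = f(-0.420000, 1.879453) = -1.144894
  p ← 1.986074 + (0.09/6)·(k1 + 2k2 + 2k3 + k4) = 1.879485
p(-0.42) ≈ 1.8795

1.8795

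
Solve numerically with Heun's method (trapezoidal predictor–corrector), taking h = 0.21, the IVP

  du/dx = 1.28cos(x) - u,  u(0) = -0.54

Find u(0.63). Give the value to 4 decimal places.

Heun: k1 = f(x_n, u_n); k2 = f(x_n + h, u_n + h·k1); u_{n+1} = u_n + (h/2)·(k1 + k2).
x=0.000000, u=-0.540000:
  k1 = f(0.000000, -0.540000) = 1.820000
  k2 = f(0.210000, -0.157800) = 1.409680
  u ← -0.540000 + (0.21/2)·(1.820000 + 1.409680) = -0.200884
x=0.210000, u=-0.200884:
  k1 = f(0.210000, -0.200884) = 1.452763
  k2 = f(0.420000, 0.104197) = 1.064557
  u ← -0.200884 + (0.21/2)·(1.452763 + 1.064557) = 0.063435
x=0.420000, u=0.063435:
  k1 = f(0.420000, 0.063435) = 1.105319
  k2 = f(0.630000, 0.295552) = 0.738723
  u ← 0.063435 + (0.21/2)·(1.105319 + 0.738723) = 0.257059
u(0.63) ≈ 0.2571

0.2571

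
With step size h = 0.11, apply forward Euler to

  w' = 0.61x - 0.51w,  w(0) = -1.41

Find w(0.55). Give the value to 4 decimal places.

-0.9867

Euler: w_{n+1} = w_n + h·f(x_n, w_n).
x=0.000000, w=-1.410000: f=0.719100 → w ← -1.410000 + 0.11·0.719100 = -1.330899
x=0.110000, w=-1.330899: f=0.745858 → w ← -1.330899 + 0.11·0.745858 = -1.248855
x=0.220000, w=-1.248855: f=0.771116 → w ← -1.248855 + 0.11·0.771116 = -1.164032
x=0.330000, w=-1.164032: f=0.794956 → w ← -1.164032 + 0.11·0.794956 = -1.076587
x=0.440000, w=-1.076587: f=0.817459 → w ← -1.076587 + 0.11·0.817459 = -0.986666
w(0.55) ≈ -0.9867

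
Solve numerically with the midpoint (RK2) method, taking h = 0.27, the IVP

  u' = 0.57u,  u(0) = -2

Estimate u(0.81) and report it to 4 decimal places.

-3.1684

Midpoint: k1 = f(t_n, u_n); k2 = f(t_n + h/2, u_n + (h/2)·k1); u_{n+1} = u_n + h·k2.
t=0.000000, u=-2.000000:
  k1 = f(0.000000, -2.000000) = -1.140000
  k2 = f(0.135000, -2.153900) = -1.227723
  u ← -2.000000 + 0.27·(-1.227723) = -2.331485
t=0.270000, u=-2.331485:
  k1 = f(0.270000, -2.331485) = -1.328947
  k2 = f(0.405000, -2.510893) = -1.431209
  u ← -2.331485 + 0.27·(-1.431209) = -2.717912
t=0.540000, u=-2.717912:
  k1 = f(0.540000, -2.717912) = -1.549210
  k2 = f(0.675000, -2.927055) = -1.668421
  u ← -2.717912 + 0.27·(-1.668421) = -3.168385
u(0.81) ≈ -3.1684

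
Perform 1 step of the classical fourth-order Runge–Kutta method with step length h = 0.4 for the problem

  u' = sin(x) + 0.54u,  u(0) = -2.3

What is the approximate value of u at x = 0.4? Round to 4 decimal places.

RK4: k1 = f(x_n, u_n); k2 = f(x_n + h/2, u_n + (h/2)·k1); k3 = f(x_n + h/2, u_n + (h/2)·k2); k4 = f(x_n + h, u_n + h·k3); u_{n+1} = u_n + (h/6)·(k1 + 2k2 + 2k3 + k4).
x=0.000000, u=-2.300000:
  k1 = f(0.000000, -2.300000) = -1.242000
  k2 = f(0.200000, -2.548400) = -1.177467
  k3 = f(0.200000, -2.535493) = -1.170497
  k4 = f(0.400000, -2.768199) = -1.105409
  u ← -2.300000 + (0.4/6)·(k1 + 2k2 + 2k3 + k4) = -2.769556
u(0.4) ≈ -2.7696

-2.7696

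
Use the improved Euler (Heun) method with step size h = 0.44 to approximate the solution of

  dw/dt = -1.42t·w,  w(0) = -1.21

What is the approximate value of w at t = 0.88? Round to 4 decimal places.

Heun: k1 = f(t_n, w_n); k2 = f(t_n + h, w_n + h·k1); w_{n+1} = w_n + (h/2)·(k1 + k2).
t=0.000000, w=-1.210000:
  k1 = f(0.000000, -1.210000) = 0.000000
  k2 = f(0.440000, -1.210000) = 0.756008
  w ← -1.210000 + (0.44/2)·(0.000000 + 0.756008) = -1.043678
t=0.440000, w=-1.043678:
  k1 = f(0.440000, -1.043678) = 0.652090
  k2 = f(0.880000, -0.756759) = 0.945646
  w ← -1.043678 + (0.44/2)·(0.652090 + 0.945646) = -0.692176
w(0.88) ≈ -0.6922

-0.6922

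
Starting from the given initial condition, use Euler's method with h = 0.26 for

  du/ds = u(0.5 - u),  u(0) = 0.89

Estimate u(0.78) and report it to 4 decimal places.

Euler: u_{n+1} = u_n + h·f(s_n, u_n).
s=0.000000, u=0.890000: f=-0.347100 → u ← 0.890000 + 0.26·(-0.347100) = 0.799754
s=0.260000, u=0.799754: f=-0.239729 → u ← 0.799754 + 0.26·(-0.239729) = 0.737424
s=0.520000, u=0.737424: f=-0.175082 → u ← 0.737424 + 0.26·(-0.175082) = 0.691903
u(0.78) ≈ 0.6919

0.6919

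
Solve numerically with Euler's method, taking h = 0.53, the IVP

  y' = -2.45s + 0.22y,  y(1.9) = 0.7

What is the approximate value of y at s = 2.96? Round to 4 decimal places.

-5.0374

Euler: y_{n+1} = y_n + h·f(s_n, y_n).
s=1.900000, y=0.700000: f=-4.501000 → y ← 0.700000 + 0.53·(-4.501000) = -1.685530
s=2.430000, y=-1.685530: f=-6.324317 → y ← -1.685530 + 0.53·(-6.324317) = -5.037418
y(2.96) ≈ -5.0374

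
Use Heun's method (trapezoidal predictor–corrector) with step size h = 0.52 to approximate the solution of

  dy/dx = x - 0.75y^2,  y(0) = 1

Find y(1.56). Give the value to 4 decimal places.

1.2163

Heun: k1 = f(x_n, y_n); k2 = f(x_n + h, y_n + h·k1); y_{n+1} = y_n + (h/2)·(k1 + k2).
x=0.000000, y=1.000000:
  k1 = f(0.000000, 1.000000) = -0.750000
  k2 = f(0.520000, 0.610000) = 0.240925
  y ← 1.000000 + (0.52/2)·(-0.750000 + 0.240925) = 0.867641
x=0.520000, y=0.867641:
  k1 = f(0.520000, 0.867641) = -0.044600
  k2 = f(1.040000, 0.844448) = 0.505180
  y ← 0.867641 + (0.52/2)·(-0.044600 + 0.505180) = 0.987391
x=1.040000, y=0.987391:
  k1 = f(1.040000, 0.987391) = 0.308794
  k2 = f(1.560000, 1.147964) = 0.571634
  y ← 0.987391 + (0.52/2)·(0.308794 + 0.571634) = 1.216302
y(1.56) ≈ 1.2163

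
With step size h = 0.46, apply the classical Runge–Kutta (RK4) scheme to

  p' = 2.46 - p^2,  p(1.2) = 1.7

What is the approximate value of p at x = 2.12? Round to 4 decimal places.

RK4: k1 = f(x_n, p_n); k2 = f(x_n + h/2, p_n + (h/2)·k1); k3 = f(x_n + h/2, p_n + (h/2)·k2); k4 = f(x_n + h, p_n + h·k3); p_{n+1} = p_n + (h/6)·(k1 + 2k2 + 2k3 + k4).
x=1.200000, p=1.700000:
  k1 = f(1.200000, 1.700000) = -0.430000
  k2 = f(1.430000, 1.601100) = -0.103521
  k3 = f(1.430000, 1.676190) = -0.349613
  k4 = f(1.660000, 1.539178) = 0.090931
  p ← 1.700000 + (0.46/6)·(k1 + 2k2 + 2k3 + k4) = 1.604524
x=1.660000, p=1.604524:
  k1 = f(1.660000, 1.604524) = -0.114498
  k2 = f(1.890000, 1.578190) = -0.030683
  k3 = f(1.890000, 1.597467) = -0.091901
  k4 = f(2.120000, 1.562250) = 0.019376
  p ← 1.604524 + (0.46/6)·(k1 + 2k2 + 2k3 + k4) = 1.578435
p(2.12) ≈ 1.5784

1.5784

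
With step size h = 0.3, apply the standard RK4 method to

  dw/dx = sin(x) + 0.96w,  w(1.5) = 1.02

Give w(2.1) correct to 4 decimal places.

RK4: k1 = f(x_n, w_n); k2 = f(x_n + h/2, w_n + (h/2)·k1); k3 = f(x_n + h/2, w_n + (h/2)·k2); k4 = f(x_n + h, w_n + h·k3); w_{n+1} = w_n + (h/6)·(k1 + 2k2 + 2k3 + k4).
x=1.500000, w=1.020000:
  k1 = f(1.500000, 1.020000) = 1.976695
  k2 = f(1.650000, 1.316504) = 2.260709
  k3 = f(1.650000, 1.359106) = 2.301607
  k4 = f(1.800000, 1.710482) = 2.615910
  w ← 1.020000 + (0.3/6)·(k1 + 2k2 + 2k3 + k4) = 1.705862
x=1.800000, w=1.705862:
  k1 = f(1.800000, 1.705862) = 2.611475
  k2 = f(1.950000, 2.097583) = 2.942640
  k3 = f(1.950000, 2.147258) = 2.990327
  k4 = f(2.100000, 2.602960) = 3.362051
  w ← 1.705862 + (0.3/6)·(k1 + 2k2 + 2k3 + k4) = 2.597835
w(2.1) ≈ 2.5978

2.5978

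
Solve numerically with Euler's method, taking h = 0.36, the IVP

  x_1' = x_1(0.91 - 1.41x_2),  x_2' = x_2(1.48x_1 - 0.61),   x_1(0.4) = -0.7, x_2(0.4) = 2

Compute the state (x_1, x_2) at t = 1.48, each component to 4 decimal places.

-0.2105, 0.3646

Euler on (x_1,x_2): x_1_{n+1} = x_1_n + h·x_1', x_2_{n+1} = x_2_n + h·x_2'.
0.400000: (-0.700000, 2.000000); f=(1.337000, -3.292000) → (-0.218680, 0.814880)
0.760000: (-0.218680, 0.814880); f=(0.052260, -0.760810) → (-0.199866, 0.540988)
1.120000: (-0.199866, 0.540988); f=(-0.029422, -0.490029) → (-0.210458, 0.364578)
(x_1(1.48), x_2(1.48)) ≈ (-0.2105, 0.3646)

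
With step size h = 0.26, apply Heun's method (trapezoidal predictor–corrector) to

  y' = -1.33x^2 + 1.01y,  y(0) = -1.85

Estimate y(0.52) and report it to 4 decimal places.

-3.1891

Heun: k1 = f(x_n, y_n); k2 = f(x_n + h, y_n + h·k1); y_{n+1} = y_n + (h/2)·(k1 + k2).
x=0.000000, y=-1.850000:
  k1 = f(0.000000, -1.850000) = -1.868500
  k2 = f(0.260000, -2.335810) = -2.449076
  y ← -1.850000 + (0.26/2)·(-1.868500 + (-2.449076)) = -2.411285
x=0.260000, y=-2.411285:
  k1 = f(0.260000, -2.411285) = -2.525306
  k2 = f(0.520000, -3.067864) = -3.458175
  y ← -2.411285 + (0.26/2)·(-2.525306 + (-3.458175)) = -3.189137
y(0.52) ≈ -3.1891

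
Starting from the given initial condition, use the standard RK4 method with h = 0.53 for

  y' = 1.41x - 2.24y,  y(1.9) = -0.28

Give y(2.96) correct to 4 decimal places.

RK4: k1 = f(x_n, y_n); k2 = f(x_n + h/2, y_n + (h/2)·k1); k3 = f(x_n + h/2, y_n + (h/2)·k2); k4 = f(x_n + h, y_n + h·k3); y_{n+1} = y_n + (h/6)·(k1 + 2k2 + 2k3 + k4).
x=1.900000, y=-0.280000:
  k1 = f(1.900000, -0.280000) = 3.306200
  k2 = f(2.165000, 0.596143) = 1.717290
  k3 = f(2.165000, 0.175082) = 2.660467
  k4 = f(2.430000, 1.130047) = 0.894994
  y ← -0.280000 + (0.53/6)·(k1 + 2k2 + 2k3 + k4) = 0.864509
x=2.430000, y=0.864509:
  k1 = f(2.430000, 0.864509) = 1.489800
  k2 = f(2.695000, 1.259306) = 0.979105
  k3 = f(2.695000, 1.123972) = 1.282253
  k4 = f(2.960000, 1.544103) = 0.714809
  y ← 0.864509 + (0.53/6)·(k1 + 2k2 + 2k3 + k4) = 1.458756
y(2.96) ≈ 1.4588

1.4588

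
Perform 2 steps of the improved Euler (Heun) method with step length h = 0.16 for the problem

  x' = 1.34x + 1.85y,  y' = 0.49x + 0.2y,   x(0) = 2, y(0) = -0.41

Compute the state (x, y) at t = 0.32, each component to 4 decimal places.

2.8659, -0.0551

Heun on (x,y): k1 = f(t_n, state_n); k2 = f(t_n + h, state_n + h·k1); state_{n+1} = state_n + (h/2)·(k1 + k2).
0.000000: (2.000000, -0.410000)
  k1 = (1.921500, 0.898000)
  predictor → (2.307440, -0.266320)
  k2 = (2.599278, 1.077382)
  → (2.361662, -0.251969)
0.160000: (2.361662, -0.251969)
  k1 = (2.698484, 1.106821)
  predictor → (2.793420, -0.074878)
  k2 = (3.604658, 1.353800)
  → (2.865914, -0.055120)
(x(0.32), y(0.32)) ≈ (2.8659, -0.0551)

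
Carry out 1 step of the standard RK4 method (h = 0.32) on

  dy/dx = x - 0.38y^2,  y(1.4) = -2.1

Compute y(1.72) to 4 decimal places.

-2.1543

RK4: k1 = f(x_n, y_n); k2 = f(x_n + h/2, y_n + (h/2)·k1); k3 = f(x_n + h/2, y_n + (h/2)·k2); k4 = f(x_n + h, y_n + h·k3); y_{n+1} = y_n + (h/6)·(k1 + 2k2 + 2k3 + k4).
x=1.400000, y=-2.100000:
  k1 = f(1.400000, -2.100000) = -0.275800
  k2 = f(1.560000, -2.144128) = -0.186968
  k3 = f(1.560000, -2.129915) = -0.163884
  k4 = f(1.720000, -2.152443) = -0.040544
  y ← -2.100000 + (0.32/6)·(k1 + 2k2 + 2k3 + k4) = -2.154296
y(1.72) ≈ -2.1543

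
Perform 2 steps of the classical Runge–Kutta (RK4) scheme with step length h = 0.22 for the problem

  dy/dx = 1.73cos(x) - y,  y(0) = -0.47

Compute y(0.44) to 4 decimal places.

RK4: k1 = f(x_n, y_n); k2 = f(x_n + h/2, y_n + (h/2)·k1); k3 = f(x_n + h/2, y_n + (h/2)·k2); k4 = f(x_n + h, y_n + h·k3); y_{n+1} = y_n + (h/6)·(k1 + 2k2 + 2k3 + k4).
x=0.000000, y=-0.470000:
  k1 = f(0.000000, -0.470000) = 2.200000
  k2 = f(0.110000, -0.228000) = 1.947544
  k3 = f(0.110000, -0.255770) = 1.975314
  k4 = f(0.220000, -0.035431) = 1.723733
  y ← -0.470000 + (0.22/6)·(k1 + 2k2 + 2k3 + k4) = -0.038454
x=0.220000, y=-0.038454:
  k1 = f(0.220000, -0.038454) = 1.726756
  k2 = f(0.330000, 0.151490) = 1.485164
  k3 = f(0.330000, 0.124914) = 1.511739
  k4 = f(0.440000, 0.294129) = 1.271091
  y ← -0.038454 + (0.22/6)·(k1 + 2k2 + 2k3 + k4) = 0.291240
y(0.44) ≈ 0.2912

0.2912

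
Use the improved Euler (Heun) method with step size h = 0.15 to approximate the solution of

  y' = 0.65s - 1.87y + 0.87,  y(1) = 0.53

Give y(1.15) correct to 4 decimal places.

Heun: k1 = f(s_n, y_n); k2 = f(s_n + h, y_n + h·k1); y_{n+1} = y_n + (h/2)·(k1 + k2).
s=1.000000, y=0.530000:
  k1 = f(1.000000, 0.530000) = 0.528900
  k2 = f(1.150000, 0.609335) = 0.478044
  y ← 0.530000 + (0.15/2)·(0.528900 + 0.478044) = 0.605521
y(1.15) ≈ 0.6055

0.6055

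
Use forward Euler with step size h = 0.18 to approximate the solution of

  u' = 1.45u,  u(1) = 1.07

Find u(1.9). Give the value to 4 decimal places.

3.4116

Euler: u_{n+1} = u_n + h·f(t_n, u_n).
t=1.000000, u=1.070000: f=1.551500 → u ← 1.070000 + 0.18·1.551500 = 1.349270
t=1.180000, u=1.349270: f=1.956442 → u ← 1.349270 + 0.18·1.956442 = 1.701429
t=1.360000, u=1.701429: f=2.467073 → u ← 1.701429 + 0.18·2.467073 = 2.145503
t=1.540000, u=2.145503: f=3.110979 → u ← 2.145503 + 0.18·3.110979 = 2.705479
t=1.720000, u=2.705479: f=3.922944 → u ← 2.705479 + 0.18·3.922944 = 3.411609
u(1.9) ≈ 3.4116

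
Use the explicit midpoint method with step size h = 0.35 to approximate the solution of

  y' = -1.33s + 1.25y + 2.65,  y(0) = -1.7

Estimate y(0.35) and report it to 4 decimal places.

Midpoint: k1 = f(s_n, y_n); k2 = f(s_n + h/2, y_n + (h/2)·k1); y_{n+1} = y_n + h·k2.
s=0.000000, y=-1.700000:
  k1 = f(0.000000, -1.700000) = 0.525000
  k2 = f(0.175000, -1.608125) = 0.407094
  y ← -1.700000 + 0.35·0.407094 = -1.557517
y(0.35) ≈ -1.5575

-1.5575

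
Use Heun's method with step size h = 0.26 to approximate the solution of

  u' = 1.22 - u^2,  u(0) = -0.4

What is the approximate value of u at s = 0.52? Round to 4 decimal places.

0.2045

Heun: k1 = f(s_n, u_n); k2 = f(s_n + h, u_n + h·k1); u_{n+1} = u_n + (h/2)·(k1 + k2).
s=0.000000, u=-0.400000:
  k1 = f(0.000000, -0.400000) = 1.060000
  k2 = f(0.260000, -0.124400) = 1.204525
  u ← -0.400000 + (0.26/2)·(1.060000 + 1.204525) = -0.105612
s=0.260000, u=-0.105612:
  k1 = f(0.260000, -0.105612) = 1.208846
  k2 = f(0.520000, 0.208688) = 1.176449
  u ← -0.105612 + (0.26/2)·(1.208846 + 1.176449) = 0.204477
u(0.52) ≈ 0.2045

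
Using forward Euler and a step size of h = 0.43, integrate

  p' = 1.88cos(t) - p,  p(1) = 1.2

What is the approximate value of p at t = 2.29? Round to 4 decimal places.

Euler: p_{n+1} = p_n + h·f(t_n, p_n).
t=1.000000, p=1.200000: f=-0.184232 → p ← 1.200000 + 0.43·(-0.184232) = 1.120780
t=1.430000, p=1.120780: f=-0.856957 → p ← 1.120780 + 0.43·(-0.856957) = 0.752289
t=1.860000, p=0.752289: f=-1.288444 → p ← 0.752289 + 0.43·(-1.288444) = 0.198258
p(2.29) ≈ 0.1983

0.1983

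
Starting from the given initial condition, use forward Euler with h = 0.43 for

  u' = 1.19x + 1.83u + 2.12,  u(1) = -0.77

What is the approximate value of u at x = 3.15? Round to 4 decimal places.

21.8353

Euler: u_{n+1} = u_n + h·f(x_n, u_n).
x=1.000000, u=-0.770000: f=1.900900 → u ← -0.770000 + 0.43·1.900900 = 0.047387
x=1.430000, u=0.047387: f=3.908418 → u ← 0.047387 + 0.43·3.908418 = 1.728007
x=1.860000, u=1.728007: f=7.495652 → u ← 1.728007 + 0.43·7.495652 = 4.951137
x=2.290000, u=4.951137: f=13.905681 → u ← 4.951137 + 0.43·13.905681 = 10.930580
x=2.720000, u=10.930580: f=25.359762 → u ← 10.930580 + 0.43·25.359762 = 21.835278
u(3.15) ≈ 21.8353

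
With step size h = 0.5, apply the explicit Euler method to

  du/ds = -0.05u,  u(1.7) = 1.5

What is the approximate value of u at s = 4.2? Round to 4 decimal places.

Euler: u_{n+1} = u_n + h·f(s_n, u_n).
s=1.700000, u=1.500000: f=-0.075000 → u ← 1.500000 + 0.5·(-0.075000) = 1.462500
s=2.200000, u=1.462500: f=-0.073125 → u ← 1.462500 + 0.5·(-0.073125) = 1.425937
s=2.700000, u=1.425937: f=-0.071297 → u ← 1.425937 + 0.5·(-0.071297) = 1.390289
s=3.200000, u=1.390289: f=-0.069514 → u ← 1.390289 + 0.5·(-0.069514) = 1.355532
s=3.700000, u=1.355532: f=-0.067777 → u ← 1.355532 + 0.5·(-0.067777) = 1.321644
u(4.2) ≈ 1.3216

1.3216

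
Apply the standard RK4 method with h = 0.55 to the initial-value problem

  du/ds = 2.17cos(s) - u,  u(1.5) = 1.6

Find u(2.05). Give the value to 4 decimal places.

0.7168

RK4: k1 = f(s_n, u_n); k2 = f(s_n + h/2, u_n + (h/2)·k1); k3 = f(s_n + h/2, u_n + (h/2)·k2); k4 = f(s_n + h, u_n + h·k3); u_{n+1} = u_n + (h/6)·(k1 + 2k2 + 2k3 + k4).
s=1.500000, u=1.600000:
  k1 = f(1.500000, 1.600000) = -1.446500
  k2 = f(1.775000, 1.202212) = -1.642261
  k3 = f(1.775000, 1.148378) = -1.588427
  k4 = f(2.050000, 0.726365) = -1.726893
  u ← 1.600000 + (0.55/6)·(k1 + 2k2 + 2k3 + k4) = 0.716813
u(2.05) ≈ 0.7168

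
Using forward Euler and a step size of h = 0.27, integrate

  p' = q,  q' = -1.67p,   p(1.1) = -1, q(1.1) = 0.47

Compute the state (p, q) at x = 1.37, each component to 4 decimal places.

Euler on (p,q): p_{n+1} = p_n + h·p', q_{n+1} = q_n + h·q'.
1.100000: (-1.000000, 0.470000); f=(0.470000, 1.670000) → (-0.873100, 0.920900)
(p(1.37), q(1.37)) ≈ (-0.8731, 0.9209)

-0.8731, 0.9209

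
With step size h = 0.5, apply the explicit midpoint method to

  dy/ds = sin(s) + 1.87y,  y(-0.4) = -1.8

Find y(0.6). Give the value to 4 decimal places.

Midpoint: k1 = f(s_n, y_n); k2 = f(s_n + h/2, y_n + (h/2)·k1); y_{n+1} = y_n + h·k2.
s=-0.400000, y=-1.800000:
  k1 = f(-0.400000, -1.800000) = -3.755418
  k2 = f(-0.150000, -2.738855) = -5.271096
  y ← -1.800000 + 0.5·(-5.271096) = -4.435548
s=0.100000, y=-4.435548:
  k1 = f(0.100000, -4.435548) = -8.194642
  k2 = f(0.350000, -6.484208) = -11.782572
  y ← -4.435548 + 0.5·(-11.782572) = -10.326834
y(0.6) ≈ -10.3268

-10.3268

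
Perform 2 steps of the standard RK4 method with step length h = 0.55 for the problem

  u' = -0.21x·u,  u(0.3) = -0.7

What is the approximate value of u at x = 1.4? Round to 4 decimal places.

-0.5752

RK4: k1 = f(x_n, u_n); k2 = f(x_n + h/2, u_n + (h/2)·k1); k3 = f(x_n + h/2, u_n + (h/2)·k2); k4 = f(x_n + h, u_n + h·k3); u_{n+1} = u_n + (h/6)·(k1 + 2k2 + 2k3 + k4).
x=0.300000, u=-0.700000:
  k1 = f(0.300000, -0.700000) = 0.044100
  k2 = f(0.575000, -0.687872) = 0.083061
  k3 = f(0.575000, -0.677158) = 0.081767
  k4 = f(0.850000, -0.655028) = 0.116923
  u ← -0.700000 + (0.55/6)·(k1 + 2k2 + 2k3 + k4) = -0.655021
x=0.850000, u=-0.655021:
  k1 = f(0.850000, -0.655021) = 0.116921
  k2 = f(1.125000, -0.622868) = 0.147153
  k3 = f(1.125000, -0.614554) = 0.145188
  k4 = f(1.400000, -0.575168) = 0.169099
  u ← -0.655021 + (0.55/6)·(k1 + 2k2 + 2k3 + k4) = -0.575207
u(1.4) ≈ -0.5752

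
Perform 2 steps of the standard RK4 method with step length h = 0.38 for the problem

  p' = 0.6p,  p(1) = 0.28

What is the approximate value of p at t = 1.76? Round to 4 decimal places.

0.4418

RK4: k1 = f(t_n, p_n); k2 = f(t_n + h/2, p_n + (h/2)·k1); k3 = f(t_n + h/2, p_n + (h/2)·k2); k4 = f(t_n + h, p_n + h·k3); p_{n+1} = p_n + (h/6)·(k1 + 2k2 + 2k3 + k4).
t=1.000000, p=0.280000:
  k1 = f(1.000000, 0.280000) = 0.168000
  k2 = f(1.190000, 0.311920) = 0.187152
  k3 = f(1.190000, 0.315559) = 0.189335
  k4 = f(1.380000, 0.351947) = 0.211168
  p ← 0.280000 + (0.38/6)·(k1 + 2k2 + 2k3 + k4) = 0.351702
t=1.380000, p=0.351702:
  k1 = f(1.380000, 0.351702) = 0.211021
  k2 = f(1.570000, 0.391796) = 0.235078
  k3 = f(1.570000, 0.396367) = 0.237820
  k4 = f(1.760000, 0.442074) = 0.265244
  p ← 0.351702 + (0.38/6)·(k1 + 2k2 + 2k3 + k4) = 0.441766
p(1.76) ≈ 0.4418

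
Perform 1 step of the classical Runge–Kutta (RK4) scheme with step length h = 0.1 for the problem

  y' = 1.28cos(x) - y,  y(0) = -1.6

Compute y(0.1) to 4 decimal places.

RK4: k1 = f(x_n, y_n); k2 = f(x_n + h/2, y_n + (h/2)·k1); k3 = f(x_n + h/2, y_n + (h/2)·k2); k4 = f(x_n + h, y_n + h·k3); y_{n+1} = y_n + (h/6)·(k1 + 2k2 + 2k3 + k4).
x=0.000000, y=-1.600000:
  k1 = f(0.000000, -1.600000) = 2.880000
  k2 = f(0.050000, -1.456000) = 2.734400
  k3 = f(0.050000, -1.463280) = 2.741680
  k4 = f(0.100000, -1.325832) = 2.599437
  y ← -1.600000 + (0.1/6)·(k1 + 2k2 + 2k3 + k4) = -1.326140
y(0.1) ≈ -1.3261

-1.3261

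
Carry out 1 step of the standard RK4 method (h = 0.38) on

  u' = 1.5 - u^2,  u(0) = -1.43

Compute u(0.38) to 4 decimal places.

-1.8188

RK4: k1 = f(x_n, u_n); k2 = f(x_n + h/2, u_n + (h/2)·k1); k3 = f(x_n + h/2, u_n + (h/2)·k2); k4 = f(x_n + h, u_n + h·k3); u_{n+1} = u_n + (h/6)·(k1 + 2k2 + 2k3 + k4).
x=0.000000, u=-1.430000:
  k1 = f(0.000000, -1.430000) = -0.544900
  k2 = f(0.190000, -1.533531) = -0.851717
  k3 = f(0.190000, -1.591826) = -1.033911
  k4 = f(0.380000, -1.822886) = -1.822914
  u ← -1.430000 + (0.38/6)·(k1 + 2k2 + 2k3 + k4) = -1.818808
u(0.38) ≈ -1.8188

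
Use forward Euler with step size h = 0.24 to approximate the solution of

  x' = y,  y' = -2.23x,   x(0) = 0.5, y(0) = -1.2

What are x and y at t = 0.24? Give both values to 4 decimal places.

0.2120, -1.4676

Euler on (x,y): x_{n+1} = x_n + h·x', y_{n+1} = y_n + h·y'.
0.000000: (0.500000, -1.200000); f=(-1.200000, -1.115000) → (0.212000, -1.467600)
(x(0.24), y(0.24)) ≈ (0.2120, -1.4676)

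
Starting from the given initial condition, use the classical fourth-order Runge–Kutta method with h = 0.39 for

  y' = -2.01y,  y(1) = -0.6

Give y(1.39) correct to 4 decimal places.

RK4: k1 = f(t_n, y_n); k2 = f(t_n + h/2, y_n + (h/2)·k1); k3 = f(t_n + h/2, y_n + (h/2)·k2); k4 = f(t_n + h, y_n + h·k3); y_{n+1} = y_n + (h/6)·(k1 + 2k2 + 2k3 + k4).
t=1.000000, y=-0.600000:
  k1 = f(1.000000, -0.600000) = 1.206000
  k2 = f(1.195000, -0.364830) = 0.733308
  k3 = f(1.195000, -0.457005) = 0.918580
  k4 = f(1.390000, -0.241754) = 0.485925
  y ← -0.600000 + (0.39/6)·(k1 + 2k2 + 2k3 + k4) = -0.275279
y(1.39) ≈ -0.2753

-0.2753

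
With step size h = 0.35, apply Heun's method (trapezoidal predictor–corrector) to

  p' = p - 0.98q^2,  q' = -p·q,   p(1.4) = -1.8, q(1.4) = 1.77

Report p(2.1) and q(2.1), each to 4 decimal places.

-30.6121, 30.3742

Heun on (p,q): k1 = f(t_n, state_n); k2 = f(t_n + h, state_n + h·k1); state_{n+1} = state_n + (h/2)·(k1 + k2).
1.400000: (-1.800000, 1.770000)
  k1 = (-4.870242, 3.186000)
  predictor → (-3.504585, 2.885100)
  k2 = (-11.661911, 10.111077)
  → (-4.693127, 4.096989)
1.750000: (-4.693127, 4.096989)
  k1 = (-21.142735, 19.227686)
  predictor → (-12.093084, 10.826679)
  k2 = (-126.965717, 130.927937)
  → (-30.612106, 30.374223)
(p(2.1), q(2.1)) ≈ (-30.6121, 30.3742)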